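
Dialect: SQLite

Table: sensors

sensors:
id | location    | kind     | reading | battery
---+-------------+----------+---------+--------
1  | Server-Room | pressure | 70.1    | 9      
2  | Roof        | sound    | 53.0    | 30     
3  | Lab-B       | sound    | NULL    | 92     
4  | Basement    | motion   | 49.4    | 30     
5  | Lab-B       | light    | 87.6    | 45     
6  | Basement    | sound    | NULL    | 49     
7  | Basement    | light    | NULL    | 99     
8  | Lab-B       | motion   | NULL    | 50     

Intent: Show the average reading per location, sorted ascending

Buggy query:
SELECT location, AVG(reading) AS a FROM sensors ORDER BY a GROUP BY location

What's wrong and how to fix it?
Bug: ORDER BY appears before GROUP BY; SQL clause order requires GROUP BY first

Fix: Reorder: SELECT … FROM … GROUP BY … ORDER BY …

Corrected query:
SELECT location, AVG(reading) AS a FROM sensors GROUP BY location ORDER BY a

Result:
location    | a   
------------+-----
Basement    | 49.4
Roof        | 53  
Server-Room | 70.1
Lab-B       | 87.6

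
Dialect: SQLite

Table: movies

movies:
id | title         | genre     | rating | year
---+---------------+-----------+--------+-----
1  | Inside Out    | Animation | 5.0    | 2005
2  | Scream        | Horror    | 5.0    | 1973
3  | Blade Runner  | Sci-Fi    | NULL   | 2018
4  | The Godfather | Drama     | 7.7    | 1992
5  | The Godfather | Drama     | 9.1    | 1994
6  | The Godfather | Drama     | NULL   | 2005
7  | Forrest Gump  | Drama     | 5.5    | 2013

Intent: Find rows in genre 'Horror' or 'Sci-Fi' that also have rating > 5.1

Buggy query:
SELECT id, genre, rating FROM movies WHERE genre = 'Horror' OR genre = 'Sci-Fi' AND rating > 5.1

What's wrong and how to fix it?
Bug: Without parentheses, AND is evaluated before OR, so the rating filter only applies to the 'Sci-Fi' branch

Fix: Group the OR with parentheses (or use IN), then AND the threshold

Corrected query:
SELECT id, genre, rating FROM movies WHERE (genre = 'Horror' OR genre = 'Sci-Fi') AND rating > 5.1

Result:
(no rows)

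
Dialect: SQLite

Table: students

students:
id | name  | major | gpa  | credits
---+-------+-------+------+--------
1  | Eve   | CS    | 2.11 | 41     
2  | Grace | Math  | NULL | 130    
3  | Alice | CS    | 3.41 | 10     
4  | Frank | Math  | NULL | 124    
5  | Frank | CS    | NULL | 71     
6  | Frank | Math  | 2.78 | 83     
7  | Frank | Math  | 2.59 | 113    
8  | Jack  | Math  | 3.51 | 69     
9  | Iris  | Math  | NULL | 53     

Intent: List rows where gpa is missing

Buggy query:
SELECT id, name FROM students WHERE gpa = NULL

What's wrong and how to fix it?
Bug: '= NULL' is always unknown in SQL three-valued logic, so no rows match

Fix: Replace '= NULL' with 'IS NULL'

Corrected query:
SELECT id, name FROM students WHERE gpa IS NULL

Result:
id | name 
---+------
2  | Grace
4  | Frank
5  | Frank
9  | Iris 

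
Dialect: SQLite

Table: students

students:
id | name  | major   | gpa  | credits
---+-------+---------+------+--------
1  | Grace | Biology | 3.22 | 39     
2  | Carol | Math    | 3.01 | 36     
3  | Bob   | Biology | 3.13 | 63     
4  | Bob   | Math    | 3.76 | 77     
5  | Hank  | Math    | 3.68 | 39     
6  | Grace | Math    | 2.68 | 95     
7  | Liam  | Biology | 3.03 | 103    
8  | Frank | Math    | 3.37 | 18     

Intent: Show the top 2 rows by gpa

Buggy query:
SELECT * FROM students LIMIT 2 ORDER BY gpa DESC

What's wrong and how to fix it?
Bug: LIMIT must come after ORDER BY

Fix: Sort with ORDER BY, then apply LIMIT

Corrected query:
SELECT * FROM students ORDER BY gpa DESC LIMIT 2

Result:
id | name | major | gpa  | credits
---+------+-------+------+--------
4  | Bob  | Math  | 3.76 | 77     
5  | Hank | Math  | 3.68 | 39     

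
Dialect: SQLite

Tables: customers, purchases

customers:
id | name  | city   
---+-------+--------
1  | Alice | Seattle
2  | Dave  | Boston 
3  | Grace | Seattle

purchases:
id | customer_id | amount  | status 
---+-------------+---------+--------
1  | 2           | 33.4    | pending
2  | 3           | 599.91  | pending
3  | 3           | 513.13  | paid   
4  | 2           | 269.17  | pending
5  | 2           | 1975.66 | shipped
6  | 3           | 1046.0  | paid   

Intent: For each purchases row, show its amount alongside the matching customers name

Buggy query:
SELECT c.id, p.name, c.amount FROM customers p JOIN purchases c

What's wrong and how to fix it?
Bug: Missing join condition: each purchases row is matched to all customers rows instead of just its own

Fix: Specify the join condition linking the foreign key to the parent id

Corrected query:
SELECT c.id, p.name, c.amount FROM customers p JOIN purchases c ON c.customer_id = p.id

Result:
id | name  | amount 
---+-------+--------
1  | Dave  | 33.4   
2  | Grace | 599.91 
3  | Grace | 513.13 
4  | Dave  | 269.17 
5  | Dave  | 1975.66
6  | Grace | 1046   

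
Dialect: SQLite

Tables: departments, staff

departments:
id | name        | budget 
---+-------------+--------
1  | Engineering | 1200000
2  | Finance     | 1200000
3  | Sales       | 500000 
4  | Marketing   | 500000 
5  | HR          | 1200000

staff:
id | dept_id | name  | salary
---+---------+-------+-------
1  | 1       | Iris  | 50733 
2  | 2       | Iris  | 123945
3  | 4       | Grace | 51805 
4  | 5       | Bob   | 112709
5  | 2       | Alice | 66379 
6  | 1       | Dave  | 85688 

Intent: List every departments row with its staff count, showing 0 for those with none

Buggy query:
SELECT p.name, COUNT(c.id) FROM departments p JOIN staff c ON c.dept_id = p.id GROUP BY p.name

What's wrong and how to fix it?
Bug: INNER JOIN drops departments rows that have no matching staff rows

Fix: Switch to LEFT JOIN to retain unmatched parent rows

Corrected query:
SELECT p.name, COUNT(c.id) FROM departments p LEFT JOIN staff c ON c.dept_id = p.id GROUP BY p.name

Result:
name        | COUNT(c.id)
------------+------------
Engineering | 2          
Finance     | 2          
HR          | 1          
Marketing   | 1          
Sales       | 0          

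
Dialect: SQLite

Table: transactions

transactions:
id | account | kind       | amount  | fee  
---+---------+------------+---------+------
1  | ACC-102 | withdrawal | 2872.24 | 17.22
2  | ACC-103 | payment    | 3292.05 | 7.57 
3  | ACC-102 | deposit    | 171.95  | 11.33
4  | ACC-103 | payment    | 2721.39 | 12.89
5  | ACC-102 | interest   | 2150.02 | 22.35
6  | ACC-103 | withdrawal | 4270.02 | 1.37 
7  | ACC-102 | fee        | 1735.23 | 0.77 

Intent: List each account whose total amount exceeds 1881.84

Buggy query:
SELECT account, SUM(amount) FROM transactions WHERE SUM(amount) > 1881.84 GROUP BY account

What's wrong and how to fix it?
Bug: WHERE runs before GROUP BY, so aggregates aren't available there

Fix: Use HAVING (which filters groups after aggregation) instead of WHERE

Corrected query:
SELECT account, SUM(amount) FROM transactions GROUP BY account HAVING SUM(amount) > 1881.84

Result:
account | SUM(amount)
--------+------------
ACC-102 | 6929.44    
ACC-103 | 10283.46   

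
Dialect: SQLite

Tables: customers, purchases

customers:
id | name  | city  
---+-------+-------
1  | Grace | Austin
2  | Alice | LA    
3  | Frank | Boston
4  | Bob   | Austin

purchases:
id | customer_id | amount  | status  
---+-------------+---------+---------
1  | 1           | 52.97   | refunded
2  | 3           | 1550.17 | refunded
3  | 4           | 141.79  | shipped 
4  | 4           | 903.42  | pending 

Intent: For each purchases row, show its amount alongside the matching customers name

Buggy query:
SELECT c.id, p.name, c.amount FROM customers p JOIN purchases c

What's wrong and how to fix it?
Bug: JOIN with no ON clause produces a cartesian product; every purchases row pairs with every customers row

Fix: Add ON c.customer_id = p.id to the JOIN

Corrected query:
SELECT c.id, p.name, c.amount FROM customers p JOIN purchases c ON c.customer_id = p.id

Result:
id | name  | amount 
---+-------+--------
1  | Grace | 52.97  
2  | Frank | 1550.17
3  | Bob   | 141.79 
4  | Bob   | 903.42 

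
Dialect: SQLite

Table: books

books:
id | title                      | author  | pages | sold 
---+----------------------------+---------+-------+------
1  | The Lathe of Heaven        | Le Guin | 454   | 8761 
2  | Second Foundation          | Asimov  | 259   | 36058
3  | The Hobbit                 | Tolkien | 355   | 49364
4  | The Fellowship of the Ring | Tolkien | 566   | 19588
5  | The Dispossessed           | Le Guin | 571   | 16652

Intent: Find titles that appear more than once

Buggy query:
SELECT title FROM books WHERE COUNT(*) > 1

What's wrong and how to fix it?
Bug: COUNT(*) is an aggregate and cannot be used in WHERE

Fix: Group first, then use HAVING for the count condition

Corrected query:
SELECT title FROM books GROUP BY title HAVING COUNT(*) > 1

Result:
(no rows)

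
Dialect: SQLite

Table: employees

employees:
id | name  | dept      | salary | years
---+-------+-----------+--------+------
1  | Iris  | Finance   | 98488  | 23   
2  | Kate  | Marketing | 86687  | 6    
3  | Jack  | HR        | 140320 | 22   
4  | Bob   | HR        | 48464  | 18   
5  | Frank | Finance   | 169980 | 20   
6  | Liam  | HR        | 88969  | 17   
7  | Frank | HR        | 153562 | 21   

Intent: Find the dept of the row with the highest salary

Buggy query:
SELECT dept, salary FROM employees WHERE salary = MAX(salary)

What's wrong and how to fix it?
Bug: WHERE is evaluated per row; an aggregate over the whole table isn't defined there

Fix: Use a subquery: WHERE salary = (SELECT MAX(salary) FROM employees)

Corrected query:
SELECT dept, salary FROM employees WHERE salary = (SELECT MAX(salary) FROM employees)

Result:
dept    | salary
--------+-------
Finance | 169980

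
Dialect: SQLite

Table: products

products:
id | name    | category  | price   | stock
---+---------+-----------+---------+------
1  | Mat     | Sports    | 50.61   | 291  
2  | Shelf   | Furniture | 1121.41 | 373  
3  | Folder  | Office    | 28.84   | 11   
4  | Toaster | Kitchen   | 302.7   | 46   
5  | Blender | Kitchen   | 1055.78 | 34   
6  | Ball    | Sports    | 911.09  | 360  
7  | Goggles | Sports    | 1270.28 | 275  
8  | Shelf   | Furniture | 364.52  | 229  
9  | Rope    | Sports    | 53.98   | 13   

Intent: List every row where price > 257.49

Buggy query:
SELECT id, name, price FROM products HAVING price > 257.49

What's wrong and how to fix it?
Bug: HAVING filters the output of aggregation, but this query has no GROUP BY and no aggregate functions, so SQLite rejects it (HAVING clause on a non-aggregate query); the condition here is per row

Fix: Replace HAVING with WHERE since the condition applies to individual rows

Corrected query:
SELECT id, name, price FROM products WHERE price > 257.49

Result:
id | name    | price  
---+---------+--------
2  | Shelf   | 1121.41
4  | Toaster | 302.7  
5  | Blender | 1055.78
6  | Ball    | 911.09 
7  | Goggles | 1270.28
8  | Shelf   | 364.52 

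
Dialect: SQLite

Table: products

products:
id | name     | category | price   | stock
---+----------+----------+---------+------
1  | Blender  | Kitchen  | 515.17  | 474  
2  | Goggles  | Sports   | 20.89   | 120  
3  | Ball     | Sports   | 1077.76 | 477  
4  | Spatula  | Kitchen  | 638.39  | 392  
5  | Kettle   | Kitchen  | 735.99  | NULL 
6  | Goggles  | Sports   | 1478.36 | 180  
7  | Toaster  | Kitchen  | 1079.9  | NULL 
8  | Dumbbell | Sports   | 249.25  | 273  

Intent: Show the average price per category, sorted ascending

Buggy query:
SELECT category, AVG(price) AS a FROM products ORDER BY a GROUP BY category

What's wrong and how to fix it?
Bug: ORDER BY appears before GROUP BY; SQL clause order requires GROUP BY first

Fix: Move ORDER BY to the end, after GROUP BY

Corrected query:
SELECT category, AVG(price) AS a FROM products GROUP BY category ORDER BY a

Result:
category | a       
---------+---------
Sports   | 706.565 
Kitchen  | 742.3625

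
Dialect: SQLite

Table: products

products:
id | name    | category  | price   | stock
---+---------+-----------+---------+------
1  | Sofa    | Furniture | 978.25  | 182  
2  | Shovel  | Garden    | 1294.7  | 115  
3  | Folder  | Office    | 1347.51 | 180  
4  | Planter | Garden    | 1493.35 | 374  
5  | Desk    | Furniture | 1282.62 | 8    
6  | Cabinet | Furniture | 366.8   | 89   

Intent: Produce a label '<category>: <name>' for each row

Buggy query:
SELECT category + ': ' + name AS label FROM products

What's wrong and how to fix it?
Bug: SQLite uses || for string concatenation; + coerces text to numbers (yielding 0)

Fix: Use the || operator for string concatenation

Corrected query:
SELECT category || ': ' || name AS label FROM products

Result:
label             
------------------
Furniture: Sofa   
Garden: Shovel    
Office: Folder    
Garden: Planter   
Furniture: Desk   
Furniture: Cabinet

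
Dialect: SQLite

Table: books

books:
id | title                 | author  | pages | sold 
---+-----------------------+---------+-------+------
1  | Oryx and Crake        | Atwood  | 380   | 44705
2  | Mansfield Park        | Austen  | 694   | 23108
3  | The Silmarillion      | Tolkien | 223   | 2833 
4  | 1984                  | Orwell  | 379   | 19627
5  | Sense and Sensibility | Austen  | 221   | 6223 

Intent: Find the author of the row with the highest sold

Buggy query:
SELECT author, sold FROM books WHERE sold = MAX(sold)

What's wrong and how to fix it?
Bug: WHERE is evaluated per row; an aggregate over the whole table isn't defined there

Fix: Use a subquery: WHERE sold = (SELECT MAX(sold) FROM books)

Corrected query:
SELECT author, sold FROM books WHERE sold = (SELECT MAX(sold) FROM books)

Result:
author | sold 
-------+------
Atwood | 44705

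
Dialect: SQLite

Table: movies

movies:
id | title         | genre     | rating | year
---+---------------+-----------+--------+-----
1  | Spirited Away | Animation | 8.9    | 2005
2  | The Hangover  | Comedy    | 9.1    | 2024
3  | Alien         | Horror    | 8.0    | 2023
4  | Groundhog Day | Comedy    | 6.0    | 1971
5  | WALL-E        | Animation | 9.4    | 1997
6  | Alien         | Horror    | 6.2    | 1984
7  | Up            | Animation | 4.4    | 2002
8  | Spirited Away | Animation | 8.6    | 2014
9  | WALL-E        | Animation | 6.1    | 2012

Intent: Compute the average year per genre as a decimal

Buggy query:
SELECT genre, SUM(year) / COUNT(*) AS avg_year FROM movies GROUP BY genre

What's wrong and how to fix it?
Bug: Both operands are integers, so '/' performs integer division and truncates

Fix: Multiply by 1.0 (or CAST to REAL) to force floating-point division

Corrected query:
SELECT genre, SUM(year) * 1.0 / COUNT(*) AS avg_year FROM movies GROUP BY genre

Result:
genre     | avg_year
----------+---------
Animation | 2006    
Comedy    | 1997.5  
Horror    | 2003.5  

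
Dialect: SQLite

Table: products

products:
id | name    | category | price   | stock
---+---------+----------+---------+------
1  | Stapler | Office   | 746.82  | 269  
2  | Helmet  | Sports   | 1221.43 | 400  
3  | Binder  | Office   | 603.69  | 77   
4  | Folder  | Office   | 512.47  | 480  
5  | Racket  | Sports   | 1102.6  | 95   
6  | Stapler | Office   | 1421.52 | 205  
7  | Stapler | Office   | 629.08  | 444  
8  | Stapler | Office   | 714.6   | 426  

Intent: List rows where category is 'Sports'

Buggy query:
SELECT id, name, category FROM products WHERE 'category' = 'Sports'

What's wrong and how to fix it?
Bug: Single quotes denote string literals in SQL; the column name is being compared as a constant string

Fix: Remove the quotes around the column name (or use double quotes for an identifier)

Corrected query:
SELECT id, name, category FROM products WHERE category = 'Sports'

Result:
id | name   | category
---+--------+---------
2  | Helmet | Sports  
5  | Racket | Sports  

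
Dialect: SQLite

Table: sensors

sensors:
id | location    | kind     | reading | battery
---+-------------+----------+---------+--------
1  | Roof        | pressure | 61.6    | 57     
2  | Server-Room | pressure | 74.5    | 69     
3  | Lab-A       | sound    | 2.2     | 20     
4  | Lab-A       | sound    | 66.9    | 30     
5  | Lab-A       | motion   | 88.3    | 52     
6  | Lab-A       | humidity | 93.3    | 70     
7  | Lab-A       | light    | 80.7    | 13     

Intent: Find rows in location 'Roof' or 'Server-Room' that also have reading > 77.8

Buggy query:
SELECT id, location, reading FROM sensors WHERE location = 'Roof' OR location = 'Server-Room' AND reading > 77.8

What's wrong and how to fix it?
Bug: AND binds tighter than OR, so this parses as location = 'Roof' OR (location = 'Server-Room' AND reading > 77.8)

Fix: Group the OR with parentheses (or use IN), then AND the threshold

Corrected query:
SELECT id, location, reading FROM sensors WHERE (location = 'Roof' OR location = 'Server-Room') AND reading > 77.8

Result:
(no rows)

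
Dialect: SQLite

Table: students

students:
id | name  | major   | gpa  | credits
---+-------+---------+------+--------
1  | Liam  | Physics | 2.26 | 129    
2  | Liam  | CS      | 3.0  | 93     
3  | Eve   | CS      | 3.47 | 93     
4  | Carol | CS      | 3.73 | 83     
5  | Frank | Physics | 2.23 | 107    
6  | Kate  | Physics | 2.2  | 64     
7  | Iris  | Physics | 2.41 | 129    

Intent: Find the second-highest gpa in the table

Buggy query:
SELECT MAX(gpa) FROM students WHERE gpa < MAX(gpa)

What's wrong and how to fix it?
Bug: The inner MAX is an aggregate inside WHERE, which is not allowed

Fix: Put the inner MAX in a scalar subquery

Corrected query:
SELECT MAX(gpa) FROM students WHERE gpa < (SELECT MAX(gpa) FROM students)

Result:
MAX(gpa)
--------
3.47    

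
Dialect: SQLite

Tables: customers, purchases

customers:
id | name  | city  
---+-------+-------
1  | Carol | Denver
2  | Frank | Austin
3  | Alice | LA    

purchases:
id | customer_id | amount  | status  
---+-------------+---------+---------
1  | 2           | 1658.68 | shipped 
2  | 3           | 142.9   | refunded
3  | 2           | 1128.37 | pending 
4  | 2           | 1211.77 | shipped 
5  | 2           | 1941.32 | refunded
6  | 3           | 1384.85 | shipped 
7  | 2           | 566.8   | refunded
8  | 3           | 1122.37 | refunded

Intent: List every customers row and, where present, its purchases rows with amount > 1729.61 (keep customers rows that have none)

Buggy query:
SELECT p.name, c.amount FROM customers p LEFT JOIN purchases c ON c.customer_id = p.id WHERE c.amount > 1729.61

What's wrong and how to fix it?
Bug: Filtering c.amount in WHERE discards the NULL rows produced by LEFT JOIN, turning it into an inner join

Fix: Move the right-table condition into the ON clause so unmatched parents are kept

Corrected query:
SELECT p.name, c.amount FROM customers p LEFT JOIN purchases c ON c.customer_id = p.id AND c.amount > 1729.61

Result:
name  | amount 
------+--------
Carol | NULL   
Frank | 1941.32
Alice | NULL   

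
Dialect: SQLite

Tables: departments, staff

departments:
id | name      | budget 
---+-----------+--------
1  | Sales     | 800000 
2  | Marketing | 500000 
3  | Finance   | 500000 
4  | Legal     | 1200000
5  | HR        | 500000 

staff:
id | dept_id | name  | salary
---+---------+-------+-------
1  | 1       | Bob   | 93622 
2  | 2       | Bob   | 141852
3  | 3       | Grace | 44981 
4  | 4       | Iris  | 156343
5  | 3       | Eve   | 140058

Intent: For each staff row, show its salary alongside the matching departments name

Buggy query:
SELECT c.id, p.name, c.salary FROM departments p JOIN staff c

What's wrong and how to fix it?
Bug: Missing join condition: each staff row is matched to all departments rows instead of just its own

Fix: Specify the join condition linking the foreign key to the parent id

Corrected query:
SELECT c.id, p.name, c.salary FROM departments p JOIN staff c ON c.dept_id = p.id

Result:
id | name      | salary
---+-----------+-------
1  | Sales     | 93622 
2  | Marketing | 141852
3  | Finance   | 44981 
4  | Legal     | 156343
5  | Finance   | 140058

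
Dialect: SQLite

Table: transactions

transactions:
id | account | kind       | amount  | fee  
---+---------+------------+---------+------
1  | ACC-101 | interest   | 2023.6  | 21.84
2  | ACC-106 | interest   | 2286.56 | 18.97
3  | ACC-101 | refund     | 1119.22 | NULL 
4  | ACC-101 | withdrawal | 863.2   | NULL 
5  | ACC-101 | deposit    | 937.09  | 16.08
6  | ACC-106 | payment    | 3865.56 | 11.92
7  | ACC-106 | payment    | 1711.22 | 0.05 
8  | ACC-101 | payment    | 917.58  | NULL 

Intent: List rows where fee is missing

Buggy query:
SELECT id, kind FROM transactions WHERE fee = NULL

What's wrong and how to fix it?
Bug: '= NULL' is always unknown in SQL three-valued logic, so no rows match

Fix: Replace '= NULL' with 'IS NULL'

Corrected query:
SELECT id, kind FROM transactions WHERE fee IS NULL

Result:
id | kind      
---+-----------
3  | refund    
4  | withdrawal
8  | payment   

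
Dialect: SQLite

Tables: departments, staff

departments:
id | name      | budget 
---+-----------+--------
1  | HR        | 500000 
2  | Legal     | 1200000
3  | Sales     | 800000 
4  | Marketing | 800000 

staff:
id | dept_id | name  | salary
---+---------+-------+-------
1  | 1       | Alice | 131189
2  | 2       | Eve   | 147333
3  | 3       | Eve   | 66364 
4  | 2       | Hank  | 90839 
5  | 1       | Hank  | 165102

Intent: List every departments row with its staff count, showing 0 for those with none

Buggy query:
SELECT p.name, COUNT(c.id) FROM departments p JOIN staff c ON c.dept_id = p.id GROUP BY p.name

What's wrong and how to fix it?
Bug: An inner join excludes parents with zero children

Fix: Use LEFT JOIN so parents without children still appear (COUNT(c.id) gives 0)

Corrected query:
SELECT p.name, COUNT(c.id) FROM departments p LEFT JOIN staff c ON c.dept_id = p.id GROUP BY p.name

Result:
name      | COUNT(c.id)
----------+------------
HR        | 2          
Legal     | 2          
Marketing | 0          
Sales     | 1          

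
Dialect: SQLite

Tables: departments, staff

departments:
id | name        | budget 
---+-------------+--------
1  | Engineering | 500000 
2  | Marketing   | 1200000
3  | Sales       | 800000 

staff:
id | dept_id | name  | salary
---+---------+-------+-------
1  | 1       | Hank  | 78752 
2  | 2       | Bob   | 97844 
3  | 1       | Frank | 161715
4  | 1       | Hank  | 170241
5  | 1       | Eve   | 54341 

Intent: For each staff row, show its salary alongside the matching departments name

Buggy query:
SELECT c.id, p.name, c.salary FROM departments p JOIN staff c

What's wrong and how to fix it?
Bug: JOIN with no ON clause produces a cartesian product; every staff row pairs with every departments row

Fix: Specify the join condition linking the foreign key to the parent id

Corrected query:
SELECT c.id, p.name, c.salary FROM departments p JOIN staff c ON c.dept_id = p.id

Result:
id | name        | salary
---+-------------+-------
1  | Engineering | 78752 
2  | Marketing   | 97844 
3  | Engineering | 161715
4  | Engineering | 170241
5  | Engineering | 54341 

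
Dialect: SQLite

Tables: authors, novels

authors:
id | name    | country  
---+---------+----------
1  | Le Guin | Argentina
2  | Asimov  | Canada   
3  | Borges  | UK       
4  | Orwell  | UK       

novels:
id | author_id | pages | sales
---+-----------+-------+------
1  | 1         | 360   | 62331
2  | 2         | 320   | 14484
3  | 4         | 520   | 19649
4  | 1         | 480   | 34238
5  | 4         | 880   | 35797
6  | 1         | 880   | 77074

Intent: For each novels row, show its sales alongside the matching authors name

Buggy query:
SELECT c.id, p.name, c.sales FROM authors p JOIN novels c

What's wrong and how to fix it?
Bug: Missing join condition: each novels row is matched to all authors rows instead of just its own

Fix: Specify the join condition linking the foreign key to the parent id

Corrected query:
SELECT c.id, p.name, c.sales FROM authors p JOIN novels c ON c.author_id = p.id

Result:
id | name    | sales
---+---------+------
1  | Le Guin | 62331
2  | Asimov  | 14484
3  | Orwell  | 19649
4  | Le Guin | 34238
5  | Orwell  | 35797
6  | Le Guin | 77074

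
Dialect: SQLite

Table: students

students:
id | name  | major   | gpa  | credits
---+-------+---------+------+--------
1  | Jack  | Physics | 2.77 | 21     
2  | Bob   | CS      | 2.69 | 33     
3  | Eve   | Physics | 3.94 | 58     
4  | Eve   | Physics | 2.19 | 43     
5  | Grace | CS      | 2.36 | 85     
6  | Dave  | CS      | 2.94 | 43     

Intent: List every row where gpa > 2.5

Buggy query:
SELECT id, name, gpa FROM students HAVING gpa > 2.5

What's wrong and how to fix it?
Bug: This is a non-aggregate query (no GROUP BY, no aggregates), so in SQLite the HAVING clause is invalid here; a row-level condition belongs in WHERE

Fix: Replace HAVING with WHERE since the condition applies to individual rows

Corrected query:
SELECT id, name, gpa FROM students WHERE gpa > 2.5

Result:
id | name | gpa 
---+------+-----
1  | Jack | 2.77
2  | Bob  | 2.69
3  | Eve  | 3.94
6  | Dave | 2.94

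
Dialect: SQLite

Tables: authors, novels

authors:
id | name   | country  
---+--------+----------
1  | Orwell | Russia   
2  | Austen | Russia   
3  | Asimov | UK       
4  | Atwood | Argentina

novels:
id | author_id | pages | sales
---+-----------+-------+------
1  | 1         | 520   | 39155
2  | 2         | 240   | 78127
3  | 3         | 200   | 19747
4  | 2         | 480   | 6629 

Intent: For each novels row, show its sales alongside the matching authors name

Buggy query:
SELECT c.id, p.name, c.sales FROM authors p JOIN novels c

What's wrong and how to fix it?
Bug: JOIN with no ON clause produces a cartesian product; every novels row pairs with every authors row

Fix: Specify the join condition linking the foreign key to the parent id

Corrected query:
SELECT c.id, p.name, c.sales FROM authors p JOIN novels c ON c.author_id = p.id

Result:
id | name   | sales
---+--------+------
1  | Orwell | 39155
2  | Austen | 78127
3  | Asimov | 19747
4  | Austen | 6629 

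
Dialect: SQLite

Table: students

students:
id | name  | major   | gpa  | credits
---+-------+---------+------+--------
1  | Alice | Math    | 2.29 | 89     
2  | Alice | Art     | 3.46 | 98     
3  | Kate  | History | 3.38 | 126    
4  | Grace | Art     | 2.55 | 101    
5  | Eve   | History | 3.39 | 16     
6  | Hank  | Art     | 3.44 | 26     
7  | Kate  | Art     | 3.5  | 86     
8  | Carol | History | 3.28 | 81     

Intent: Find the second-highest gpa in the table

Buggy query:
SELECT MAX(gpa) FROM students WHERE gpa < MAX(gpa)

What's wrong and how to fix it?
Bug: The inner MAX is an aggregate inside WHERE, which is not allowed

Fix: Compute the overall MAX in a subquery, then take MAX of rows below it

Corrected query:
SELECT MAX(gpa) FROM students WHERE gpa < (SELECT MAX(gpa) FROM students)

Result:
MAX(gpa)
--------
3.46    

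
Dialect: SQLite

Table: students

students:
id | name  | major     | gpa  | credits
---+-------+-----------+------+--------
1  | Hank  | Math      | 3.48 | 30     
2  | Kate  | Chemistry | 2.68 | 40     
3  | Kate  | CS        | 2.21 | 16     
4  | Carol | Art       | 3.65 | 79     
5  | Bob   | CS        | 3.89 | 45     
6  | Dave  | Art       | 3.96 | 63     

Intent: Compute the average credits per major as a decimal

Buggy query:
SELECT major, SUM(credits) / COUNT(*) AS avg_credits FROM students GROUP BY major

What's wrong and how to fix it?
Bug: Both operands are integers, so '/' performs integer division and truncates

Fix: Multiply by 1.0 (or CAST to REAL) to force floating-point division

Corrected query:
SELECT major, SUM(credits) * 1.0 / COUNT(*) AS avg_credits FROM students GROUP BY major

Result:
major     | avg_credits
----------+------------
Art       | 71         
CS        | 30.5       
Chemistry | 40         
Math      | 30         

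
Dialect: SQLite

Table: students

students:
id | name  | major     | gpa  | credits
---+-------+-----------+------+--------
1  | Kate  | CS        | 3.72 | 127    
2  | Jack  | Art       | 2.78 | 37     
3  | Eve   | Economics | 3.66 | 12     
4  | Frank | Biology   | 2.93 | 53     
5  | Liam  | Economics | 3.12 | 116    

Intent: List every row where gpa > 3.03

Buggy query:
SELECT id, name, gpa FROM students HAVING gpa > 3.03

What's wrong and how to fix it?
Bug: This is a non-aggregate query (no GROUP BY, no aggregates), so in SQLite the HAVING clause is invalid here; a row-level condition belongs in WHERE

Fix: Replace HAVING with WHERE since the condition applies to individual rows

Corrected query:
SELECT id, name, gpa FROM students WHERE gpa > 3.03

Result:
id | name | gpa 
---+------+-----
1  | Kate | 3.72
3  | Eve  | 3.66
5  | Liam | 3.12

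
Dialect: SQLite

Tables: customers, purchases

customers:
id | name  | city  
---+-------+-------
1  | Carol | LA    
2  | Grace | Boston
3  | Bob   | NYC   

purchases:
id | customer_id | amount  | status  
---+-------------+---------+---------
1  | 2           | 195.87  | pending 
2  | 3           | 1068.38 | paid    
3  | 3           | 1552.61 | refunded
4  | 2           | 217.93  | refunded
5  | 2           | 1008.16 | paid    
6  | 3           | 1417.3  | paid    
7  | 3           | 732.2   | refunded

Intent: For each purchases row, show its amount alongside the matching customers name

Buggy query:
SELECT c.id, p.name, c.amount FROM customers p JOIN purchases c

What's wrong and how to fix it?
Bug: Missing join condition: each purchases row is matched to all customers rows instead of just its own

Fix: Specify the join condition linking the foreign key to the parent id

Corrected query:
SELECT c.id, p.name, c.amount FROM customers p JOIN purchases c ON c.customer_id = p.id

Result:
id | name  | amount 
---+-------+--------
1  | Grace | 195.87 
2  | Bob   | 1068.38
3  | Bob   | 1552.61
4  | Grace | 217.93 
5  | Grace | 1008.16
6  | Bob   | 1417.3 
7  | Bob   | 732.2  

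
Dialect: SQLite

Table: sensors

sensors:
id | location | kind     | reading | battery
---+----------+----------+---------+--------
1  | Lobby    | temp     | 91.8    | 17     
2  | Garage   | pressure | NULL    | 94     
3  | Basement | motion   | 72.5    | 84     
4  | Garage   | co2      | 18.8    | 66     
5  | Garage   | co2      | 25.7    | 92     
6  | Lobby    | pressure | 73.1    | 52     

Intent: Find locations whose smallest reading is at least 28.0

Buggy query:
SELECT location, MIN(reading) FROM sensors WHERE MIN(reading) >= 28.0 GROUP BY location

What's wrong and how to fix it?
Bug: Aggregates like MIN are computed per group after WHERE runs

Fix: Replace WHERE with HAVING after the GROUP BY

Corrected query:
SELECT location, MIN(reading) FROM sensors GROUP BY location HAVING MIN(reading) >= 28.0

Result:
location | MIN(reading)
---------+-------------
Basement | 72.5        
Lobby    | 73.1        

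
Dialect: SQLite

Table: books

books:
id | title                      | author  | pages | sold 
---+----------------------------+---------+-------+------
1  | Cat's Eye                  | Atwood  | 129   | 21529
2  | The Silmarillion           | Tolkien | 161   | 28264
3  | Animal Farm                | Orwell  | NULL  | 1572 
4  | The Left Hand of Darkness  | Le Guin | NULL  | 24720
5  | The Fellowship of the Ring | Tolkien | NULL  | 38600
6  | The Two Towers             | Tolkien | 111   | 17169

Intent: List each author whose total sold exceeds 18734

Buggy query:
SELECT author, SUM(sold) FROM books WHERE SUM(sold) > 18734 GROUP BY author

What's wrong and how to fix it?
Bug: Aggregate functions cannot appear in a WHERE clause

Fix: Move the aggregate condition to a HAVING clause

Corrected query:
SELECT author, SUM(sold) FROM books GROUP BY author HAVING SUM(sold) > 18734

Result:
author  | SUM(sold)
--------+----------
Atwood  | 21529    
Le Guin | 24720    
Tolkien | 84033    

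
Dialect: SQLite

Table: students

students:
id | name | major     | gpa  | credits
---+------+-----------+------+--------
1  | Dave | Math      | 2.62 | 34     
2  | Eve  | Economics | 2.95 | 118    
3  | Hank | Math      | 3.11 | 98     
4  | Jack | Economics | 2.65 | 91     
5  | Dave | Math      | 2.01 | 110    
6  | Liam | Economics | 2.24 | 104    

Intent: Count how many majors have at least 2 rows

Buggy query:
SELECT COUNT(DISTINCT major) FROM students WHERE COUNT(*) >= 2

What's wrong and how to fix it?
Bug: WHERE filters individual rows, not groups, so a group-level COUNT is invalid there

Fix: Group first with HAVING COUNT(*) >= 2, then COUNT the resulting groups

Corrected query:
SELECT COUNT(*) FROM (SELECT major FROM students GROUP BY major HAVING COUNT(*) >= 2)

Result:
COUNT(*)
--------
2       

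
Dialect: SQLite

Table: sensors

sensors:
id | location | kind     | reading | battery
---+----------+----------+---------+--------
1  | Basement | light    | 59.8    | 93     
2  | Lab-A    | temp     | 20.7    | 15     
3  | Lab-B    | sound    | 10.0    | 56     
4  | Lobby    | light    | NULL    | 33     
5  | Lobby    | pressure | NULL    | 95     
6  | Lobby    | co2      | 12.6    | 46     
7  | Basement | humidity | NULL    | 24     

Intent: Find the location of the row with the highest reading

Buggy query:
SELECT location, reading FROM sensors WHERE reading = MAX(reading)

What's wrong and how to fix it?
Bug: WHERE is evaluated per row; an aggregate over the whole table isn't defined there

Fix: Use a subquery: WHERE reading = (SELECT MAX(reading) FROM sensors)

Corrected query:
SELECT location, reading FROM sensors WHERE reading = (SELECT MAX(reading) FROM sensors)

Result:
location | reading
---------+--------
Basement | 59.8   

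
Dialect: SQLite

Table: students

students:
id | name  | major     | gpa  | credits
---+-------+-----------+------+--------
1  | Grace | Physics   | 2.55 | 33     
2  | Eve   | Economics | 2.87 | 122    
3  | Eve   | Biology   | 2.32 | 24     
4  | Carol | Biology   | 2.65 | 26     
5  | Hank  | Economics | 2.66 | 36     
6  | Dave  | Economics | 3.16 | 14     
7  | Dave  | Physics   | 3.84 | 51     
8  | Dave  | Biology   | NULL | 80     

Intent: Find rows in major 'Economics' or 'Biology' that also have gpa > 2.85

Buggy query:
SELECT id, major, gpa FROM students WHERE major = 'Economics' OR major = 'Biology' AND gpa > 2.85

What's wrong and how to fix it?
Bug: Without parentheses, AND is evaluated before OR, so the gpa filter only applies to the 'Biology' branch

Fix: Group the OR with parentheses (or use IN), then AND the threshold

Corrected query:
SELECT id, major, gpa FROM students WHERE (major = 'Economics' OR major = 'Biology') AND gpa > 2.85

Result:
id | major     | gpa 
---+-----------+-----
2  | Economics | 2.87
6  | Economics | 3.16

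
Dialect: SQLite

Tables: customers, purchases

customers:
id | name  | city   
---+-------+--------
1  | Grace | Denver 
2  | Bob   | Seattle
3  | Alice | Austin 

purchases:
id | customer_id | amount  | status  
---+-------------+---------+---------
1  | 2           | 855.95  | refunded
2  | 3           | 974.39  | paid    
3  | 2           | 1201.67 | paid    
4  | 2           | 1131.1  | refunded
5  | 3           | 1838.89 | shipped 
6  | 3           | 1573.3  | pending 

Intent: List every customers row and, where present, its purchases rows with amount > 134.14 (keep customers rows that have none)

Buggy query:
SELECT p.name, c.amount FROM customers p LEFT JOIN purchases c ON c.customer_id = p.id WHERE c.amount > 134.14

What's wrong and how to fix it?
Bug: Filtering c.amount in WHERE discards the NULL rows produced by LEFT JOIN, turning it into an inner join

Fix: Put 'c.amount > 134.14' in the JOIN's ON clause instead of WHERE

Corrected query:
SELECT p.name, c.amount FROM customers p LEFT JOIN purchases c ON c.customer_id = p.id AND c.amount > 134.14

Result:
name  | amount 
------+--------
Grace | NULL   
Bob   | 855.95 
Bob   | 1131.1 
Bob   | 1201.67
Alice | 974.39 
Alice | 1573.3 
Alice | 1838.89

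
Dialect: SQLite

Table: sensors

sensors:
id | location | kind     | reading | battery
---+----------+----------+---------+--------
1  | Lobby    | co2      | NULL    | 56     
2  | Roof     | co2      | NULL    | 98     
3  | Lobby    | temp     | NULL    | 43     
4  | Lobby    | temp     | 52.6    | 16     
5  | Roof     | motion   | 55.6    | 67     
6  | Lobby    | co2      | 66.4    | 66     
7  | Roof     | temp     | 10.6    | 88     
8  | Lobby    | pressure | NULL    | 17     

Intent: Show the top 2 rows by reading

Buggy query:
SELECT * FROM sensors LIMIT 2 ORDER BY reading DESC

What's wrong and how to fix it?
Bug: ORDER BY cannot follow LIMIT; LIMIT is the final clause

Fix: Swap the clauses: ORDER BY first, then LIMIT

Corrected query:
SELECT * FROM sensors ORDER BY reading DESC LIMIT 2

Result:
id | location | kind   | reading | battery
---+----------+--------+---------+--------
6  | Lobby    | co2    | 66.4    | 66     
5  | Roof     | motion | 55.6    | 67     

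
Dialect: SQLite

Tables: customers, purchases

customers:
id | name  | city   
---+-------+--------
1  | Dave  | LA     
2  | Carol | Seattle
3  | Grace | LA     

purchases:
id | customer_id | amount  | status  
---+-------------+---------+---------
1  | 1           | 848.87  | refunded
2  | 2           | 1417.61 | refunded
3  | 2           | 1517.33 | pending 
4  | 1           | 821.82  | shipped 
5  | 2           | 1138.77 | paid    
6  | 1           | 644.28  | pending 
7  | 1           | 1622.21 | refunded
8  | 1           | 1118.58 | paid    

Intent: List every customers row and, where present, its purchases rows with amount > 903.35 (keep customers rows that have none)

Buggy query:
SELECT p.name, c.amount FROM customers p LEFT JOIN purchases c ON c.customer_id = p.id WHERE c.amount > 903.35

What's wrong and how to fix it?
Bug: A WHERE condition on the right-hand table after LEFT JOIN drops unmatched parents

Fix: Put 'c.amount > 903.35' in the JOIN's ON clause instead of WHERE

Corrected query:
SELECT p.name, c.amount FROM customers p LEFT JOIN purchases c ON c.customer_id = p.id AND c.amount > 903.35

Result:
name  | amount 
------+--------
Dave  | 1118.58
Dave  | 1622.21
Carol | 1138.77
Carol | 1417.61
Carol | 1517.33
Grace | NULL   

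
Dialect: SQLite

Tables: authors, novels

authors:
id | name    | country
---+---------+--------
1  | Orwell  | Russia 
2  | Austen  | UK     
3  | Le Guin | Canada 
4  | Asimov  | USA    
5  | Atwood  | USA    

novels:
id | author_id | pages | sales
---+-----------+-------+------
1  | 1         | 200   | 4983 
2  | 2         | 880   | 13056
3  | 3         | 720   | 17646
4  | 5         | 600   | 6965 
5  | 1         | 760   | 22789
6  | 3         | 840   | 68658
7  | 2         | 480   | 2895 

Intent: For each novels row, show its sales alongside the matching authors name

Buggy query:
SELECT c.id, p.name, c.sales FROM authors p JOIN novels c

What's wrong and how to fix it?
Bug: JOIN with no ON clause produces a cartesian product; every novels row pairs with every authors row

Fix: Add ON c.author_id = p.id to the JOIN

Corrected query:
SELECT c.id, p.name, c.sales FROM authors p JOIN novels c ON c.author_id = p.id

Result:
id | name    | sales
---+---------+------
1  | Orwell  | 4983 
2  | Austen  | 13056
3  | Le Guin | 17646
4  | Atwood  | 6965 
5  | Orwell  | 22789
6  | Le Guin | 68658
7  | Austen  | 2895 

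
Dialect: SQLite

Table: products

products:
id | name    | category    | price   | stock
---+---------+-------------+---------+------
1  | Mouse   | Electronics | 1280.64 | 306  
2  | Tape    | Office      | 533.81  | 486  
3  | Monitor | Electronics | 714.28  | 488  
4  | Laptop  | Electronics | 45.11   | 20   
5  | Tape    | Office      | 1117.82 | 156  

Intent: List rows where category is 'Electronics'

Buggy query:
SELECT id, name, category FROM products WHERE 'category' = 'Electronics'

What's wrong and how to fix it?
Bug: 'category' in single quotes is a string literal, not the column; the comparison is literal-vs-literal and never true

Fix: Remove the quotes around the column name (or use double quotes for an identifier)

Corrected query:
SELECT id, name, category FROM products WHERE category = 'Electronics'

Result:
id | name    | category   
---+---------+------------
1  | Mouse   | Electronics
3  | Monitor | Electronics
4  | Laptop  | Electronics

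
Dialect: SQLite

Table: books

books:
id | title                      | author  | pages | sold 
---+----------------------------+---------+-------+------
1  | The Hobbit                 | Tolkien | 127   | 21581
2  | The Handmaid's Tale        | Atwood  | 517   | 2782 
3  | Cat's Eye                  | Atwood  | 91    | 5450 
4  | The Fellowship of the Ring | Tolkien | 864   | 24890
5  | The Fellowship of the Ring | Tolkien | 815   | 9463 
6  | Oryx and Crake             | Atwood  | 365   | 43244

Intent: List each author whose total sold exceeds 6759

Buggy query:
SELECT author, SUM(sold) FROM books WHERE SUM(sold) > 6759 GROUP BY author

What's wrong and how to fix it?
Bug: SUM(sold) is an aggregate, but WHERE filters rows before aggregation

Fix: Use HAVING (which filters groups after aggregation) instead of WHERE

Corrected query:
SELECT author, SUM(sold) FROM books GROUP BY author HAVING SUM(sold) > 6759

Result:
author  | SUM(sold)
--------+----------
Atwood  | 51476    
Tolkien | 55934    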